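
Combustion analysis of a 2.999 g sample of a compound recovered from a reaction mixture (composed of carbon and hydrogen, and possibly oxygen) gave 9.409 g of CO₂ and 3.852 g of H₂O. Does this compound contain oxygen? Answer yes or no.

mol C = 9.409 g CO₂ ÷ 44.009 g/mol = 0.21380 mol
mol H = 2 × 3.852 g H₂O ÷ 18.015 g/mol = 0.42764 mol
C and H together account for 2.9990 g — essentially the entire 2.999 g sample — so the compound contains no oxygen.

no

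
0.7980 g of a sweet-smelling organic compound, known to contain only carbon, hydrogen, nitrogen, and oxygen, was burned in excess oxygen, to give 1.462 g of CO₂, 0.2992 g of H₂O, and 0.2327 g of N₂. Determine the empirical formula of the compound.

C4H4N2O

mol C = 1.462 g CO₂ ÷ 44.009 g/mol = 0.033220 mol
mol H = 2 × 0.2992 g H₂O ÷ 18.015 g/mol = 0.033217 mol
mol N = 2 × 0.2327 g N₂ ÷ 28.014 g/mol = 0.016613 mol
mass O = 0.7980 − (0.39901 + 0.033482 + 0.23270) = 0.13281 g → mol O = 0.13281 ÷ 15.999 = 0.0083009 mol
Divide by the smallest (0.0083009 mol): C 4.002, H 4.002, N 2.001, O 1.000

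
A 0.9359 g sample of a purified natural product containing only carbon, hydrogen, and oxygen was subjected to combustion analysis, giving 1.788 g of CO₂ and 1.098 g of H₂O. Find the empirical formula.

mol C = 1.788 g CO₂ ÷ 44.009 g/mol = 0.040628 mol
mol H = 2 × 1.098 g H₂O ÷ 18.015 g/mol = 0.12190 mol
mass O = 0.9359 − (0.48798 + 0.12287) = 0.32504 g → mol O = 0.32504 ÷ 15.999 = 0.020316 mol
Divide by the smallest (0.020316 mol): C 2.000, H 6.000, O 1.000

C2H6O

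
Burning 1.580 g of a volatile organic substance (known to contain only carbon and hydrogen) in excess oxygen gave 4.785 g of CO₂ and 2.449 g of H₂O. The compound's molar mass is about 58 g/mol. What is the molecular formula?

mol C = 4.785 g CO₂ ÷ 44.009 g/mol = 0.10873 mol
mol H = 2 × 2.449 g H₂O ÷ 18.015 g/mol = 0.27188 mol
Divide by the smallest (0.10873 mol): C 1.000, H 2.501
Multiplying each by 2 gives whole numbers: C 2.00, H 5.00
Empirical formula: C2H5
Empirical-formula mass = 29.06 g/mol; 58 ÷ 29.06 ≈ 2, so the molecular formula is C4H10.

C4H10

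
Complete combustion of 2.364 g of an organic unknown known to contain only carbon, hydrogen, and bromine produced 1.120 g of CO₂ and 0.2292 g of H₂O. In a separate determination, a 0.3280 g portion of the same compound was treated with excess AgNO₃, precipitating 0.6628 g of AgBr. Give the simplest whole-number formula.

CHBr

mol C = 1.120 g CO₂ ÷ 44.009 g/mol = 0.025449 mol
mol H = 2 × 0.2292 g H₂O ÷ 18.015 g/mol = 0.025445 mol
From the AgBr data: mol Br per gram of compound = (0.6628 ÷ 187.772) ÷ 0.3280 = 0.010762 mol/g, so in the 2.364 g combustion sample mol Br = 0.025440 mol
Divide by the smallest (0.025440 mol): C 1.000, H 1.000, Br 1.000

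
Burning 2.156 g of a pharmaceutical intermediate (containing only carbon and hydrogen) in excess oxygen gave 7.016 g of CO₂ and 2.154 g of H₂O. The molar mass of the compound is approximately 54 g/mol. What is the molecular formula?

mol C = 7.016 g CO₂ ÷ 44.009 g/mol = 0.15942 mol
mol H = 2 × 2.154 g H₂O ÷ 18.015 g/mol = 0.23913 mol
Divide by the smallest (0.15942 mol): C 1.000, H 1.500
Multiplying each by 2 gives whole numbers: C 2.00, H 3.00
Empirical formula: C2H3
Empirical-formula mass = 27.05 g/mol; 54 ÷ 27.05 ≈ 2, so the molecular formula is C4H6.

C4H6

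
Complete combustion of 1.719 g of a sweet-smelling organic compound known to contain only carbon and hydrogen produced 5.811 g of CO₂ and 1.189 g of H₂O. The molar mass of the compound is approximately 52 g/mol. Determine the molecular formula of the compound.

C4H4

mol C = 5.811 g CO₂ ÷ 44.009 g/mol = 0.13204 mol
mol H = 2 × 1.189 g H₂O ÷ 18.015 g/mol = 0.13200 mol
Divide by the smallest (0.13200 mol): C 1.000, H 1.000
Empirical formula: CH
Empirical-formula mass = 13.02 g/mol; 52 ÷ 13.02 ≈ 4, so the molecular formula is C4H4.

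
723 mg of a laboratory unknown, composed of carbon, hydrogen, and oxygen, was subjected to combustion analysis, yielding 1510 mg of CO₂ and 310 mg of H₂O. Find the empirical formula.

mol C = 1.51 g CO₂ ÷ 44.009 g/mol = 0.03431 mol
mol H = 2 × 0.310 g H₂O ÷ 18.015 g/mol = 0.03442 mol
mass O = 0.723 − (0.4121 + 0.03469) = 0.2762 g → mol O = 0.2762 ÷ 15.999 = 0.01726 mol
Divide by the smallest (0.01726 mol): C 1.988, H 1.994, O 1.000

C2H2O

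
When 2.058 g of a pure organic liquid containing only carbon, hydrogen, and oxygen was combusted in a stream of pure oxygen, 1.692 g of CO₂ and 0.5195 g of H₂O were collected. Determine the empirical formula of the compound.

C2H3O5

mol C = 1.692 g CO₂ ÷ 44.009 g/mol = 0.038447 mol
mol H = 2 × 0.5195 g H₂O ÷ 18.015 g/mol = 0.057674 mol
mass O = 2.058 − (0.46178 + 0.058136) = 1.5381 g → mol O = 1.5381 ÷ 15.999 = 0.096136 mol
Divide by the smallest (0.038447 mol): C 1.000, H 1.500, O 2.501
Multiplying each by 2 gives whole numbers: C 2.00, H 3.00, O 5.00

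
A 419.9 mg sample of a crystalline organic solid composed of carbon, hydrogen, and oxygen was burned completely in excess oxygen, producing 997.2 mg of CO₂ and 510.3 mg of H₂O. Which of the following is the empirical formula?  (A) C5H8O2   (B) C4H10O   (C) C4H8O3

mol C = 0.9972 g CO₂ ÷ 44.009 g/mol = 0.022659 mol
mol H = 2 × 0.5103 g H₂O ÷ 18.015 g/mol = 0.056653 mol
mass O = 0.4199 − (0.27216 + 0.057106) = 0.090637 g → mol O = 0.090637 ÷ 15.999 = 0.0056651 mol
Divide by the smallest (0.0056651 mol): C 4.000, H 10.000, O 1.000

(B) C4H10O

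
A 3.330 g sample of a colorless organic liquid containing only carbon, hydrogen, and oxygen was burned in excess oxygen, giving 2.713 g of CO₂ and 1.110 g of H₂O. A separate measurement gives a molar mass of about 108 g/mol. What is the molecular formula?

mol C = 2.713 g CO₂ ÷ 44.009 g/mol = 0.061646 mol
mol H = 2 × 1.110 g H₂O ÷ 18.015 g/mol = 0.12323 mol
mass O = 3.330 − (0.74044 + 0.12422) = 2.4653 g → mol O = 2.4653 ÷ 15.999 = 0.15409 mol
Divide by the smallest (0.061646 mol): C 1.000, H 1.999, O 2.500
Multiplying each by 2 gives whole numbers: C 2.00, H 4.00, O 5.00
Empirical formula: C2H4O5
Empirical-formula mass = 108.05 g/mol; 108 ÷ 108.05 ≈ 1, so the molecular formula is C2H4O5.

C2H4O5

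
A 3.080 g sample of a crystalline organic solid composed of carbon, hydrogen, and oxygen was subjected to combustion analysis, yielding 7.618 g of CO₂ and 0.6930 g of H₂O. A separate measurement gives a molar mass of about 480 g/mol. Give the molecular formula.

mol C = 7.618 g CO₂ ÷ 44.009 g/mol = 0.17310 mol
mol H = 2 × 0.6930 g H₂O ÷ 18.015 g/mol = 0.076936 mol
mass O = 3.080 − (2.0791 + 0.077551) = 0.92333 g → mol O = 0.92333 ÷ 15.999 = 0.057712 mol
Divide by the smallest (0.057712 mol): C 2.999, H 1.333, O 1.000
Multiplying each by 3 gives whole numbers: C 9.00, H 4.00, O 3.00
Empirical formula: C9H4O3
Empirical-formula mass = 160.13 g/mol; 480 ÷ 160.13 ≈ 3, so the molecular formula is C27H12O9.

C27H12O9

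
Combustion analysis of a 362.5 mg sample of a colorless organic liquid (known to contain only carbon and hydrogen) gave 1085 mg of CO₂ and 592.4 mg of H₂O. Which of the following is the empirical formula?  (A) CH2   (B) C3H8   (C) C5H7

(B) C3H8

mol C = 1.085 g CO₂ ÷ 44.009 g/mol = 0.024654 mol
mol H = 2 × 0.5924 g H₂O ÷ 18.015 g/mol = 0.065767 mol
Divide by the smallest (0.024654 mol): C 1.000, H 2.668
Multiplying each by 3 gives whole numbers: C 3.00, H 8.00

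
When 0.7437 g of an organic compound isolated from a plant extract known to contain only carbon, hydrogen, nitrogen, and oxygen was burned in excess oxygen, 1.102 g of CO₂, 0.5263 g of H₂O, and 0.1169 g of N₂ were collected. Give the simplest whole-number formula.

mol C = 1.102 g CO₂ ÷ 44.009 g/mol = 0.025040 mol
mol H = 2 × 0.5263 g H₂O ÷ 18.015 g/mol = 0.058429 mol
mol N = 2 × 0.1169 g N₂ ÷ 28.014 g/mol = 0.0083458 mol
mass O = 0.7437 − (0.30076 + 0.058897 + 0.11690) = 0.26714 g → mol O = 0.26714 ÷ 15.999 = 0.016698 mol
Divide by the smallest (0.0083458 mol): C 3.000, H 7.001, N 1.000, O 2.001

C3H7NO2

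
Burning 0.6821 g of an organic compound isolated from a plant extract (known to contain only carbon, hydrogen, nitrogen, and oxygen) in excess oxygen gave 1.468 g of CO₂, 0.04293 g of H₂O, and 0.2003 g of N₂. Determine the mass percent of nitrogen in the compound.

mol C = 1.468 g CO₂ ÷ 44.009 g/mol = 0.033357 mol
mol H = 2 × 0.04293 g H₂O ÷ 18.015 g/mol = 0.0047660 mol
mol N = 2 × 0.2003 g N₂ ÷ 28.014 g/mol = 0.014300 mol
mass O = 0.6821 − (0.40065 + 0.0048042 + 0.20030) = 0.076347 g → mol O = 0.076347 ÷ 15.999 = 0.0047720 mol
mass % N = 0.20030 g ÷ 0.6821 g × 100%

29.37%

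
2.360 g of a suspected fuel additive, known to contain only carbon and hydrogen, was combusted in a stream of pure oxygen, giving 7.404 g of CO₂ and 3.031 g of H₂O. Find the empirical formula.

mol C = 7.404 g CO₂ ÷ 44.009 g/mol = 0.16824 mol
mol H = 2 × 3.031 g H₂O ÷ 18.015 g/mol = 0.33650 mol
Divide by the smallest (0.16824 mol): C 1.000, H 2.000

CH2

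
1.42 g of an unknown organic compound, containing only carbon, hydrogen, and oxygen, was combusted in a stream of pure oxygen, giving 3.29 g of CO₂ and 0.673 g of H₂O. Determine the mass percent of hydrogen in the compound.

mol C = 3.29 g CO₂ ÷ 44.009 g/mol = 0.07476 mol
mol H = 2 × 0.673 g H₂O ÷ 18.015 g/mol = 0.07472 mol
mass O = 1.42 − (0.8979 + 0.07531) = 0.4468 g → mol O = 0.4468 ÷ 15.999 = 0.02793 mol
mass % H = 0.07531 g ÷ 1.42 g × 100%

5.3%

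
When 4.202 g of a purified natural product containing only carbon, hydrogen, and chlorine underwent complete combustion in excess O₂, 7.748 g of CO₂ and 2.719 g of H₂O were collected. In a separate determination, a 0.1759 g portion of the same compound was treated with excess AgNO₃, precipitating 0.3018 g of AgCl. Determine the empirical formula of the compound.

C7H12Cl2

mol C = 7.748 g CO₂ ÷ 44.009 g/mol = 0.17605 mol
mol H = 2 × 2.719 g H₂O ÷ 18.015 g/mol = 0.30186 mol
From the AgCl data: mol Cl per gram of compound = (0.3018 ÷ 143.318) ÷ 0.1759 = 0.011972 mol/g, so in the 4.202 g combustion sample mol Cl = 0.050305 mol
Divide by the smallest (0.050305 mol): C 3.500, H 6.001, Cl 1.000
Multiplying each by 2 gives whole numbers: C 7.00, H 12.00, Cl 2.00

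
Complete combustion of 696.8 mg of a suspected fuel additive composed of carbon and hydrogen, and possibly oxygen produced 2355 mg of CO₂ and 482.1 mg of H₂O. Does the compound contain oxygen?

no

mol C = 2.355 g CO₂ ÷ 44.009 g/mol = 0.053512 mol
mol H = 2 × 0.4821 g H₂O ÷ 18.015 g/mol = 0.053522 mol
C and H together account for 0.69668 g — essentially the entire 0.6968 g sample — so the compound contains no oxygen.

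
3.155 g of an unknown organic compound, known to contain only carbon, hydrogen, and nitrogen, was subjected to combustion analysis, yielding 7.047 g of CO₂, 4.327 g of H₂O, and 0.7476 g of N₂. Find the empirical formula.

mol C = 7.047 g CO₂ ÷ 44.009 g/mol = 0.16013 mol
mol H = 2 × 4.327 g H₂O ÷ 18.015 g/mol = 0.48038 mol
mol N = 2 × 0.7476 g N₂ ÷ 28.014 g/mol = 0.053373 mol
Divide by the smallest (0.053373 mol): C 3.000, H 9.000, N 1.000

C3H9N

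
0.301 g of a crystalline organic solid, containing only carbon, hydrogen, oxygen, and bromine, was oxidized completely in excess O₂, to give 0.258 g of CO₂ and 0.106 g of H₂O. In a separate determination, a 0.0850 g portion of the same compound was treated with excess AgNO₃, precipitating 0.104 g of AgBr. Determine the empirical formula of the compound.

C3H6BrO2

mol C = 0.258 g CO₂ ÷ 44.009 g/mol = 0.005862 mol
mol H = 2 × 0.106 g H₂O ÷ 18.015 g/mol = 0.01177 mol
From the AgBr data: mol Br per gram of compound = (0.104 ÷ 187.772) ÷ 0.0850 = 0.006516 mol/g, so in the 0.301 g combustion sample mol Br = 0.001961 mol
mass O = 0.301 − (0.07041 + 0.01186 + 0.1567) = 0.06201 g → mol O = 0.06201 ÷ 15.999 = 0.003876 mol
Divide by the smallest (0.001961 mol): C 2.989, H 6.000, Br 1.000, O 1.976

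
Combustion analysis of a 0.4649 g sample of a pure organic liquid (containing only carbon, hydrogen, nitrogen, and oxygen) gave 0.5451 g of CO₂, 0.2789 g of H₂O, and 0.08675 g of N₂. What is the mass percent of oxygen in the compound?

42.63%

mol C = 0.5451 g CO₂ ÷ 44.009 g/mol = 0.012386 mol
mol H = 2 × 0.2789 g H₂O ÷ 18.015 g/mol = 0.030963 mol
mol N = 2 × 0.08675 g N₂ ÷ 28.014 g/mol = 0.0061933 mol
mass O = 0.4649 − (0.14877 + 0.031211 + 0.086750) = 0.19817 g → mol O = 0.19817 ÷ 15.999 = 0.012386 mol
mass % O = 0.19817 g ÷ 0.4649 g × 100%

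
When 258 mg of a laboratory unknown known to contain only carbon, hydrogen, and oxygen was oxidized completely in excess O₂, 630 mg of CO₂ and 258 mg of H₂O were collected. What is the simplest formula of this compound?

mol C = 0.630 g CO₂ ÷ 44.009 g/mol = 0.01432 mol
mol H = 2 × 0.258 g H₂O ÷ 18.015 g/mol = 0.02864 mol
mass O = 0.258 − (0.1719 + 0.02887) = 0.05719 g → mol O = 0.05719 ÷ 15.999 = 0.003574 mol
Divide by the smallest (0.003574 mol): C 4.005, H 8.013, O 1.000

C4H8O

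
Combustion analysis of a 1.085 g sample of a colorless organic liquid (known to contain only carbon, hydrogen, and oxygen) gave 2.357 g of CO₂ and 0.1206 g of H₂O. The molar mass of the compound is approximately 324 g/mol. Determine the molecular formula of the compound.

C16H4O8

mol C = 2.357 g CO₂ ÷ 44.009 g/mol = 0.053557 mol
mol H = 2 × 0.1206 g H₂O ÷ 18.015 g/mol = 0.013389 mol
mass O = 1.085 − (0.64328 + 0.013496) = 0.42823 g → mol O = 0.42823 ÷ 15.999 = 0.026766 mol
Divide by the smallest (0.013389 mol): C 4.000, H 1.000, O 1.999
Empirical formula: C4HO2
Empirical-formula mass = 81.05 g/mol; 324 ÷ 81.05 ≈ 4, so the molecular formula is C16H4O8.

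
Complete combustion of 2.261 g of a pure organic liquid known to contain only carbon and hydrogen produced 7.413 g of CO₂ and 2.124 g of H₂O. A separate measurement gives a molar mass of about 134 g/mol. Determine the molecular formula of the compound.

C10H14

mol C = 7.413 g CO₂ ÷ 44.009 g/mol = 0.16844 mol
mol H = 2 × 2.124 g H₂O ÷ 18.015 g/mol = 0.23580 mol
Divide by the smallest (0.16844 mol): C 1.000, H 1.400
Multiplying each by 5 gives whole numbers: C 5.00, H 7.00
Empirical formula: C5H7
Empirical-formula mass = 67.11 g/mol; 134 ÷ 67.11 ≈ 2, so the molecular formula is C10H14.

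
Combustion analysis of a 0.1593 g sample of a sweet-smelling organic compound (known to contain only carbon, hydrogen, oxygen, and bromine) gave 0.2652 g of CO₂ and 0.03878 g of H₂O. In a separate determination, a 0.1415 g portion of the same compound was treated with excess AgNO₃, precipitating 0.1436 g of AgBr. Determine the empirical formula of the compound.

mol C = 0.2652 g CO₂ ÷ 44.009 g/mol = 0.0060260 mol
mol H = 2 × 0.03878 g H₂O ÷ 18.015 g/mol = 0.0043053 mol
From the AgBr data: mol Br per gram of compound = (0.1436 ÷ 187.772) ÷ 0.1415 = 0.0054046 mol/g, so in the 0.1593 g combustion sample mol Br = 0.00086096 mol
mass O = 0.1593 − (0.072379 + 0.0043397 + 0.068794) = 0.013787 g → mol O = 0.013787 ÷ 15.999 = 0.00086176 mol
Divide by the smallest (0.00086096 mol): C 6.999, H 5.001, Br 1.000, O 1.001

C7H5BrO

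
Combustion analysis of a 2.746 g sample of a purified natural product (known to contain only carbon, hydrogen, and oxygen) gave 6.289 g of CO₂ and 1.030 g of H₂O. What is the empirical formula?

C5H4O2

mol C = 6.289 g CO₂ ÷ 44.009 g/mol = 0.14290 mol
mol H = 2 × 1.030 g H₂O ÷ 18.015 g/mol = 0.11435 mol
mass O = 2.746 − (1.7164 + 0.11526) = 0.91433 g → mol O = 0.91433 ÷ 15.999 = 0.057149 mol
Divide by the smallest (0.057149 mol): C 2.501, H 2.001, O 1.000
Multiplying each by 2 gives whole numbers: C 5.00, H 4.00, O 2.00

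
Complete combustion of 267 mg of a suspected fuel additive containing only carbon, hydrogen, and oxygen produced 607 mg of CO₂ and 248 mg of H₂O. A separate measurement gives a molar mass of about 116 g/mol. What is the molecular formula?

C6H12O2

mol C = 0.607 g CO₂ ÷ 44.009 g/mol = 0.01379 mol
mol H = 2 × 0.248 g H₂O ÷ 18.015 g/mol = 0.02753 mol
mass O = 0.267 − (0.1657 + 0.02775) = 0.07358 g → mol O = 0.07358 ÷ 15.999 = 0.004599 mol
Divide by the smallest (0.004599 mol): C 2.999, H 5.986, O 1.000
Empirical formula: C3H6O
Empirical-formula mass = 58.08 g/mol; 116 ÷ 58.08 ≈ 2, so the molecular formula is C6H12O2.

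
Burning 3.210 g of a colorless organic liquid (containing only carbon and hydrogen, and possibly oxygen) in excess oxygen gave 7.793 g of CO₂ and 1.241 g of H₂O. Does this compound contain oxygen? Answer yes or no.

yes

mol C = 7.793 g CO₂ ÷ 44.009 g/mol = 0.17708 mol
mol H = 2 × 1.241 g H₂O ÷ 18.015 g/mol = 0.13777 mol
C and H account for only 2.2658 g of the 3.210 g sample; the remaining 0.94425 g must be oxygen.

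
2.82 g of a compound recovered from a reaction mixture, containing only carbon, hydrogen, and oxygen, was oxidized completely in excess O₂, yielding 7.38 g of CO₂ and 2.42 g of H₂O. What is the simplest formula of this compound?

mol C = 7.38 g CO₂ ÷ 44.009 g/mol = 0.1677 mol
mol H = 2 × 2.42 g H₂O ÷ 18.015 g/mol = 0.2687 mol
mass O = 2.82 − (2.014 + 0.2708) = 0.5350 g → mol O = 0.5350 ÷ 15.999 = 0.03344 mol
Divide by the smallest (0.03344 mol): C 5.015, H 8.034, O 1.000

C5H8O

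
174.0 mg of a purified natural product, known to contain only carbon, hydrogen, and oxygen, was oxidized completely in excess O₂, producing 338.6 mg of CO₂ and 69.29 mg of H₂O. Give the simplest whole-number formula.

mol C = 0.3386 g CO₂ ÷ 44.009 g/mol = 0.0076939 mol
mol H = 2 × 0.06929 g H₂O ÷ 18.015 g/mol = 0.0076925 mol
mass O = 0.1740 − (0.092411 + 0.0077540) = 0.073835 g → mol O = 0.073835 ÷ 15.999 = 0.0046150 mol
Divide by the smallest (0.0046150 mol): C 1.667, H 1.667, O 1.000
Multiplying each by 3 gives whole numbers: C 5.00, H 5.00, O 3.00

C5H5O3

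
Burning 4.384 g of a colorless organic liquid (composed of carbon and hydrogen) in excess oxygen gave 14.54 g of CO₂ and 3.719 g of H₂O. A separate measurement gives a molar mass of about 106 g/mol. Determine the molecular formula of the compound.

C8H10

mol C = 14.54 g CO₂ ÷ 44.009 g/mol = 0.33039 mol
mol H = 2 × 3.719 g H₂O ÷ 18.015 g/mol = 0.41288 mol
Divide by the smallest (0.33039 mol): C 1.000, H 1.250
Multiplying each by 4 gives whole numbers: C 4.00, H 5.00
Empirical formula: C4H5
Empirical-formula mass = 53.08 g/mol; 106 ÷ 53.08 ≈ 2, so the molecular formula is C8H10.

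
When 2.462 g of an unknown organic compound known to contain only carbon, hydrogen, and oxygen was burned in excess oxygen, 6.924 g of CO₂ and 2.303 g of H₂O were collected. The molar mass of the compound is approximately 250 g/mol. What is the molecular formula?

C16H26O2

mol C = 6.924 g CO₂ ÷ 44.009 g/mol = 0.15733 mol
mol H = 2 × 2.303 g H₂O ÷ 18.015 g/mol = 0.25568 mol
mass O = 2.462 − (1.8897 + 0.25772) = 0.31457 g → mol O = 0.31457 ÷ 15.999 = 0.019662 mol
Divide by the smallest (0.019662 mol): C 8.002, H 13.004, O 1.000
Empirical formula: C8H13O
Empirical-formula mass = 125.19 g/mol; 250 ÷ 125.19 ≈ 2, so the molecular formula is C16H26O2.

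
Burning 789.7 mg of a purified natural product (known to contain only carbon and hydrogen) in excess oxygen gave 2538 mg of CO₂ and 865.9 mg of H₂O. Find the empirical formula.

mol C = 2.538 g CO₂ ÷ 44.009 g/mol = 0.057670 mol
mol H = 2 × 0.8659 g H₂O ÷ 18.015 g/mol = 0.096131 mol
Divide by the smallest (0.057670 mol): C 1.000, H 1.667
Multiplying each by 3 gives whole numbers: C 3.00, H 5.00

C3H5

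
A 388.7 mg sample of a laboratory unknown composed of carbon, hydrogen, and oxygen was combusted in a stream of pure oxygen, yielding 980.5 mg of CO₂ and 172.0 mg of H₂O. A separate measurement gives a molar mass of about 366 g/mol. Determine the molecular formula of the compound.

C21H18O6

mol C = 0.9805 g CO₂ ÷ 44.009 g/mol = 0.022280 mol
mol H = 2 × 0.1720 g H₂O ÷ 18.015 g/mol = 0.019095 mol
mass O = 0.3887 − (0.26760 + 0.019248) = 0.10185 g → mol O = 0.10185 ÷ 15.999 = 0.0063662 mol
Divide by the smallest (0.0063662 mol): C 3.500, H 2.999, O 1.000
Multiplying each by 2 gives whole numbers: C 7.00, H 6.00, O 2.00
Empirical formula: C7H6O2
Empirical-formula mass = 122.12 g/mol; 366 ÷ 122.12 ≈ 3, so the molecular formula is C21H18O6.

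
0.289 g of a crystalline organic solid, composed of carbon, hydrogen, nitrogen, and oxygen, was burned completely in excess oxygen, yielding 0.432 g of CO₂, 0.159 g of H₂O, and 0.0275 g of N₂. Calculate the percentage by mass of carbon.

mol C = 0.432 g CO₂ ÷ 44.009 g/mol = 0.009816 mol
mol H = 2 × 0.159 g H₂O ÷ 18.015 g/mol = 0.01765 mol
mol N = 2 × 0.0275 g N₂ ÷ 28.014 g/mol = 0.001963 mol
mass O = 0.289 − (0.1179 + 0.01779 + 0.02750) = 0.1258 g → mol O = 0.1258 ÷ 15.999 = 0.007863 mol
mass % C = 0.1179 g ÷ 0.289 g × 100%

40.8%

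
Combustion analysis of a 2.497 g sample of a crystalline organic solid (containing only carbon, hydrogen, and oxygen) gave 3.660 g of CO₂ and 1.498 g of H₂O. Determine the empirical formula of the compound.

mol C = 3.660 g CO₂ ÷ 44.009 g/mol = 0.083165 mol
mol H = 2 × 1.498 g H₂O ÷ 18.015 g/mol = 0.16631 mol
mass O = 2.497 − (0.99889 + 0.16764) = 1.3305 g → mol O = 1.3305 ÷ 15.999 = 0.083160 mol
Divide by the smallest (0.083160 mol): C 1.000, H 2.000, O 1.000

CH2O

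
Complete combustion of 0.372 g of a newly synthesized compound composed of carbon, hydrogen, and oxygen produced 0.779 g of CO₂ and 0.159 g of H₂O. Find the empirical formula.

C2H2O

mol C = 0.779 g CO₂ ÷ 44.009 g/mol = 0.01770 mol
mol H = 2 × 0.159 g H₂O ÷ 18.015 g/mol = 0.01765 mol
mass O = 0.372 − (0.2126 + 0.01779) = 0.1416 g → mol O = 0.1416 ÷ 15.999 = 0.008851 mol
Divide by the smallest (0.008851 mol): C 2.000, H 1.994, O 1.000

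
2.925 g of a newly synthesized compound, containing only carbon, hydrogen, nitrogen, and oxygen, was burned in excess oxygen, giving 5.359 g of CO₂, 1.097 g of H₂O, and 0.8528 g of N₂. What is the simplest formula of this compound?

C4H4N2O

mol C = 5.359 g CO₂ ÷ 44.009 g/mol = 0.12177 mol
mol H = 2 × 1.097 g H₂O ÷ 18.015 g/mol = 0.12179 mol
mol N = 2 × 0.8528 g N₂ ÷ 28.014 g/mol = 0.060884 mol
mass O = 2.925 − (1.4626 + 0.12276 + 0.85280) = 0.48685 g → mol O = 0.48685 ÷ 15.999 = 0.030430 mol
Divide by the smallest (0.030430 mol): C 4.002, H 4.002, N 2.001, O 1.000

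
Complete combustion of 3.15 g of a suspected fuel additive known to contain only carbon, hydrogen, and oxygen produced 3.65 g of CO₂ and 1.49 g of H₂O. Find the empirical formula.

mol C = 3.65 g CO₂ ÷ 44.009 g/mol = 0.08294 mol
mol H = 2 × 1.49 g H₂O ÷ 18.015 g/mol = 0.1654 mol
mass O = 3.15 − (0.9962 + 0.1667) = 1.987 g → mol O = 1.987 ÷ 15.999 = 0.1242 mol
Divide by the smallest (0.08294 mol): C 1.000, H 1.994, O 1.498
Multiplying each by 2 gives whole numbers: C 2.00, H 3.99, O 3.00

C2H4O3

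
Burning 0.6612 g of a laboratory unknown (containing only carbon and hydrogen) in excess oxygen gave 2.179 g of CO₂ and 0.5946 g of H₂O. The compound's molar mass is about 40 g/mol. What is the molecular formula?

mol C = 2.179 g CO₂ ÷ 44.009 g/mol = 0.049513 mol
mol H = 2 × 0.5946 g H₂O ÷ 18.015 g/mol = 0.066012 mol
Divide by the smallest (0.049513 mol): C 1.000, H 1.333
Multiplying each by 3 gives whole numbers: C 3.00, H 4.00
Empirical formula: C3H4
Empirical-formula mass = 40.06 g/mol; 40 ÷ 40.06 ≈ 1, so the molecular formula is C3H4.

C3H4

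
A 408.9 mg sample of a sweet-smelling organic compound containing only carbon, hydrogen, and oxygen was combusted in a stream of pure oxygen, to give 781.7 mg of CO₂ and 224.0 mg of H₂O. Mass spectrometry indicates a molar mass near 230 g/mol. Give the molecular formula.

C10H14O6

mol C = 0.7817 g CO₂ ÷ 44.009 g/mol = 0.017762 mol
mol H = 2 × 0.2240 g H₂O ÷ 18.015 g/mol = 0.024868 mol
mass O = 0.4089 − (0.21334 + 0.025067) = 0.17049 g → mol O = 0.17049 ÷ 15.999 = 0.010656 mol
Divide by the smallest (0.010656 mol): C 1.667, H 2.334, O 1.000
Multiplying each by 3 gives whole numbers: C 5.00, H 7.00, O 3.00
Empirical formula: C5H7O3
Empirical-formula mass = 115.11 g/mol; 230 ÷ 115.11 ≈ 2, so the molecular formula is C10H14O6.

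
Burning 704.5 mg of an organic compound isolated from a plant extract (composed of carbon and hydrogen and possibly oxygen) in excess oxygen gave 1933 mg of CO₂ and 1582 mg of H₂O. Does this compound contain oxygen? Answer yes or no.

mol C = 1.933 g CO₂ ÷ 44.009 g/mol = 0.043923 mol
mol H = 2 × 1.582 g H₂O ÷ 18.015 g/mol = 0.17563 mol
C and H together account for 0.70459 g — essentially the entire 0.7045 g sample — so the compound contains no oxygen.

no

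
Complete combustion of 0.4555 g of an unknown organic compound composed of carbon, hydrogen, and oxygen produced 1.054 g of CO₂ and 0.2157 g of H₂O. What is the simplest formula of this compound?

C8H8O3

mol C = 1.054 g CO₂ ÷ 44.009 g/mol = 0.023950 mol
mol H = 2 × 0.2157 g H₂O ÷ 18.015 g/mol = 0.023947 mol
mass O = 0.4555 − (0.28766 + 0.024138) = 0.14370 g → mol O = 0.14370 ÷ 15.999 = 0.0089820 mol
Divide by the smallest (0.0089820 mol): C 2.666, H 2.666, O 1.000
Multiplying each by 3 gives whole numbers: C 8.00, H 8.00, O 3.00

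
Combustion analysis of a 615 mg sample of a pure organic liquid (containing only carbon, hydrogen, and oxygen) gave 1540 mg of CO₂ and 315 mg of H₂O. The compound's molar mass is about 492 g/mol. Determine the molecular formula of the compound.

mol C = 1.54 g CO₂ ÷ 44.009 g/mol = 0.03499 mol
mol H = 2 × 0.315 g H₂O ÷ 18.015 g/mol = 0.03497 mol
mass O = 0.615 − (0.4203 + 0.03525) = 0.1595 g → mol O = 0.1595 ÷ 15.999 = 0.009966 mol
Divide by the smallest (0.009966 mol): C 3.511, H 3.509, O 1.000
Multiplying each by 2 gives whole numbers: C 7.02, H 7.02, O 2.00
Empirical formula: C7H7O2
Empirical-formula mass = 123.13 g/mol; 492 ÷ 123.13 ≈ 4, so the molecular formula is C28H28O8.

C28H28O8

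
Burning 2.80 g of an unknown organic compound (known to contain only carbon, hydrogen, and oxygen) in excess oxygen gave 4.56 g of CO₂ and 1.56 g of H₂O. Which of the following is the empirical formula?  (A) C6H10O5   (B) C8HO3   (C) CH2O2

(A) C6H10O5

mol C = 4.56 g CO₂ ÷ 44.009 g/mol = 0.1036 mol
mol H = 2 × 1.56 g H₂O ÷ 18.015 g/mol = 0.1732 mol
mass O = 2.80 − (1.245 + 0.1746) = 1.381 g → mol O = 1.381 ÷ 15.999 = 0.08631 mol
Divide by the smallest (0.08631 mol): C 1.200, H 2.007, O 1.000
Multiplying each by 5 gives whole numbers: C 6.00, H 10.03, O 5.00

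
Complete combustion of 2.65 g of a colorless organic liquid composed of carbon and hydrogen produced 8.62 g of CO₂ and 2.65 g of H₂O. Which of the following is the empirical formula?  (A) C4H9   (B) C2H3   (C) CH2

mol C = 8.62 g CO₂ ÷ 44.009 g/mol = 0.1959 mol
mol H = 2 × 2.65 g H₂O ÷ 18.015 g/mol = 0.2942 mol
Divide by the smallest (0.1959 mol): C 1.000, H 1.502
Multiplying each by 2 gives whole numbers: C 2.00, H 3.00

(B) C2H3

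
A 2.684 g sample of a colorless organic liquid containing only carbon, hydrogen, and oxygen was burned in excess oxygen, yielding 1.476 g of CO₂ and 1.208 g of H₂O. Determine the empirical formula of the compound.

CH4O4

mol C = 1.476 g CO₂ ÷ 44.009 g/mol = 0.033539 mol
mol H = 2 × 1.208 g H₂O ÷ 18.015 g/mol = 0.13411 mol
mass O = 2.684 − (0.40283 + 0.13518) = 2.1460 g → mol O = 2.1460 ÷ 15.999 = 0.13413 mol
Divide by the smallest (0.033539 mol): C 1.000, H 3.999, O 3.999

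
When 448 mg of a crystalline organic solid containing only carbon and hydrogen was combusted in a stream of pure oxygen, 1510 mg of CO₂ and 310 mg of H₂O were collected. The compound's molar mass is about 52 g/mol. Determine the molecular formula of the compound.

mol C = 1.51 g CO₂ ÷ 44.009 g/mol = 0.03431 mol
mol H = 2 × 0.310 g H₂O ÷ 18.015 g/mol = 0.03442 mol
Divide by the smallest (0.03431 mol): C 1.000, H 1.003
Empirical formula: CH
Empirical-formula mass = 13.02 g/mol; 52 ÷ 13.02 ≈ 4, so the molecular formula is C4H4.

C4H4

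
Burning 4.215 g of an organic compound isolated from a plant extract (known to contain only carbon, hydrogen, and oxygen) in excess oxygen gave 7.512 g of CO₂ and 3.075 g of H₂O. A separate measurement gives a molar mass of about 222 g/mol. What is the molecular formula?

mol C = 7.512 g CO₂ ÷ 44.009 g/mol = 0.17069 mol
mol H = 2 × 3.075 g H₂O ÷ 18.015 g/mol = 0.34138 mol
mass O = 4.215 − (2.0502 + 0.34411) = 1.8207 g → mol O = 1.8207 ÷ 15.999 = 0.11380 mol
Divide by the smallest (0.11380 mol): C 1.500, H 3.000, O 1.000
Multiplying each by 2 gives whole numbers: C 3.00, H 6.00, O 2.00
Empirical formula: C3H6O2
Empirical-formula mass = 74.08 g/mol; 222 ÷ 74.08 ≈ 3, so the molecular formula is C9H18O6.

C9H18O6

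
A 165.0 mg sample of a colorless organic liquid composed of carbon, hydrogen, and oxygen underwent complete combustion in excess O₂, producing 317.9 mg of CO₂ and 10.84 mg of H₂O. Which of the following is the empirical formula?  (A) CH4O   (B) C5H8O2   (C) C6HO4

mol C = 0.3179 g CO₂ ÷ 44.009 g/mol = 0.0072235 mol
mol H = 2 × 0.01084 g H₂O ÷ 18.015 g/mol = 0.0012034 mol
mass O = 0.1650 − (0.086762 + 0.0012131) = 0.077025 g → mol O = 0.077025 ÷ 15.999 = 0.0048144 mol
Divide by the smallest (0.0012034 mol): C 6.002, H 1.000, O 4.001

(C) C6HO4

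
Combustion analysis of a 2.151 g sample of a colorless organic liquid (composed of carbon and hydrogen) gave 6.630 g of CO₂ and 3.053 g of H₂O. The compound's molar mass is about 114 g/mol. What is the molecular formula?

mol C = 6.630 g CO₂ ÷ 44.009 g/mol = 0.15065 mol
mol H = 2 × 3.053 g H₂O ÷ 18.015 g/mol = 0.33894 mol
Divide by the smallest (0.15065 mol): C 1.000, H 2.250
Multiplying each by 4 gives whole numbers: C 4.00, H 9.00
Empirical formula: C4H9
Empirical-formula mass = 57.12 g/mol; 114 ÷ 57.12 ≈ 2, so the molecular formula is C8H18.

C8H18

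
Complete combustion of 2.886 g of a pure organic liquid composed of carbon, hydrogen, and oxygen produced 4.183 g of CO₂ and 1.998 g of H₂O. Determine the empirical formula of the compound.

mol C = 4.183 g CO₂ ÷ 44.009 g/mol = 0.095049 mol
mol H = 2 × 1.998 g H₂O ÷ 18.015 g/mol = 0.22182 mol
mass O = 2.886 − (1.1416 + 0.22359) = 1.5208 g → mol O = 1.5208 ÷ 15.999 = 0.095055 mol
Divide by the smallest (0.095049 mol): C 1.000, H 2.334, O 1.000
Multiplying each by 3 gives whole numbers: C 3.00, H 7.00, O 3.00

C3H7O3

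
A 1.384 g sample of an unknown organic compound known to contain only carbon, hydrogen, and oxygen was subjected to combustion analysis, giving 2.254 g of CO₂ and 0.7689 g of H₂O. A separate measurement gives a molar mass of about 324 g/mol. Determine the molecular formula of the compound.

C12H20O10

mol C = 2.254 g CO₂ ÷ 44.009 g/mol = 0.051217 mol
mol H = 2 × 0.7689 g H₂O ÷ 18.015 g/mol = 0.085362 mol
mass O = 1.384 − (0.61516 + 0.086045) = 0.68279 g → mol O = 0.68279 ÷ 15.999 = 0.042677 mol
Divide by the smallest (0.042677 mol): C 1.200, H 2.000, O 1.000
Multiplying each by 5 gives whole numbers: C 6.00, H 10.00, O 5.00
Empirical formula: C6H10O5
Empirical-formula mass = 162.14 g/mol; 324 ÷ 162.14 ≈ 2, so the molecular formula is C12H20O10.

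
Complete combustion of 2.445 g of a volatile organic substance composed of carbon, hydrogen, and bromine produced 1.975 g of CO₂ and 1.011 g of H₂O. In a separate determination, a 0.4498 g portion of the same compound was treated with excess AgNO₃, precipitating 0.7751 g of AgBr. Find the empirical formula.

C2H5Br

mol C = 1.975 g CO₂ ÷ 44.009 g/mol = 0.044877 mol
mol H = 2 × 1.011 g H₂O ÷ 18.015 g/mol = 0.11224 mol
From the AgBr data: mol Br per gram of compound = (0.7751 ÷ 187.772) ÷ 0.4498 = 0.0091771 mol/g, so in the 2.445 g combustion sample mol Br = 0.022438 mol
Divide by the smallest (0.022438 mol): C 2.000, H 5.002, Br 1.000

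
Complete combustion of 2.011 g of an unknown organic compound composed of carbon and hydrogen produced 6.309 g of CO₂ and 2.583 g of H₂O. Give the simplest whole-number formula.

mol C = 6.309 g CO₂ ÷ 44.009 g/mol = 0.14336 mol
mol H = 2 × 2.583 g H₂O ÷ 18.015 g/mol = 0.28676 mol
Divide by the smallest (0.14336 mol): C 1.000, H 2.000

CH2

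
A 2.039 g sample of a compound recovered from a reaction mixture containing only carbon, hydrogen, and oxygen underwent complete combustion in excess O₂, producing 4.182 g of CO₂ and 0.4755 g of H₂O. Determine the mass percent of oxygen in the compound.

mol C = 4.182 g CO₂ ÷ 44.009 g/mol = 0.095026 mol
mol H = 2 × 0.4755 g H₂O ÷ 18.015 g/mol = 0.052789 mol
mass O = 2.039 − (1.1414 + 0.053212) = 0.84443 g → mol O = 0.84443 ÷ 15.999 = 0.052780 mol
mass % O = 0.84443 g ÷ 2.039 g × 100%

41.41%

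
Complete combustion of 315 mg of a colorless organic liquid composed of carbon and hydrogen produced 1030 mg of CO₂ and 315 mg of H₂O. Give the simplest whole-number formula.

mol C = 1.03 g CO₂ ÷ 44.009 g/mol = 0.02340 mol
mol H = 2 × 0.315 g H₂O ÷ 18.015 g/mol = 0.03497 mol
Divide by the smallest (0.02340 mol): C 1.000, H 1.494
Multiplying each by 2 gives whole numbers: C 2.00, H 2.99

C2H3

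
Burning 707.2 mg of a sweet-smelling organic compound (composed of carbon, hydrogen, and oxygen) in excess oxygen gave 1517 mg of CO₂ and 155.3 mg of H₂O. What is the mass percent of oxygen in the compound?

39.00%

mol C = 1.517 g CO₂ ÷ 44.009 g/mol = 0.034470 mol
mol H = 2 × 0.1553 g H₂O ÷ 18.015 g/mol = 0.017241 mol
mass O = 0.7072 − (0.41402 + 0.017379) = 0.27580 g → mol O = 0.27580 ÷ 15.999 = 0.017239 mol
mass % O = 0.27580 g ÷ 0.7072 g × 100%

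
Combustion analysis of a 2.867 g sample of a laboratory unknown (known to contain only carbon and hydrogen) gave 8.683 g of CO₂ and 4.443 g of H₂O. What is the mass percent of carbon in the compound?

82.66%

mol C = 8.683 g CO₂ ÷ 44.009 g/mol = 0.19730 mol
mol H = 2 × 4.443 g H₂O ÷ 18.015 g/mol = 0.49326 mol
mass % C = 2.3698 g ÷ 2.867 g × 100%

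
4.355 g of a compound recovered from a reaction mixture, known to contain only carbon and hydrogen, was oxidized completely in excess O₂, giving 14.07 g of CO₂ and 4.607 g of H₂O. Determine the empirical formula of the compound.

mol C = 14.07 g CO₂ ÷ 44.009 g/mol = 0.31971 mol
mol H = 2 × 4.607 g H₂O ÷ 18.015 g/mol = 0.51146 mol
Divide by the smallest (0.31971 mol): C 1.000, H 1.600
Multiplying each by 5 gives whole numbers: C 5.00, H 8.00

C5H8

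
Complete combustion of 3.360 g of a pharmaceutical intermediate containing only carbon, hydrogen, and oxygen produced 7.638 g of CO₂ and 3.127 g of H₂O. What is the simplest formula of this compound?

C3H6O

mol C = 7.638 g CO₂ ÷ 44.009 g/mol = 0.17356 mol
mol H = 2 × 3.127 g H₂O ÷ 18.015 g/mol = 0.34716 mol
mass O = 3.360 − (2.0846 + 0.34993) = 0.92549 g → mol O = 0.92549 ÷ 15.999 = 0.057847 mol
Divide by the smallest (0.057847 mol): C 3.000, H 6.001, O 1.000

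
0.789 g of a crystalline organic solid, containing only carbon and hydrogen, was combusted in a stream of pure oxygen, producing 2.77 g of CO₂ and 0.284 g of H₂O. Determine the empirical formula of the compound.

C2H

mol C = 2.77 g CO₂ ÷ 44.009 g/mol = 0.06294 mol
mol H = 2 × 0.284 g H₂O ÷ 18.015 g/mol = 0.03153 mol
Divide by the smallest (0.03153 mol): C 1.996, H 1.000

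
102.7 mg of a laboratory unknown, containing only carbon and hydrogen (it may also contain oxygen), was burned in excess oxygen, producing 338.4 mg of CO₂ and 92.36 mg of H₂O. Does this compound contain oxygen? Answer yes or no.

no

mol C = 0.3384 g CO₂ ÷ 44.009 g/mol = 0.0076893 mol
mol H = 2 × 0.09236 g H₂O ÷ 18.015 g/mol = 0.010254 mol
C and H together account for 0.10269 g — essentially the entire 0.1027 g sample — so the compound contains no oxygen.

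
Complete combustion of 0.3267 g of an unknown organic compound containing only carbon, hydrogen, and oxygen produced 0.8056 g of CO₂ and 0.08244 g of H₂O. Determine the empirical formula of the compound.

mol C = 0.8056 g CO₂ ÷ 44.009 g/mol = 0.018305 mol
mol H = 2 × 0.08244 g H₂O ÷ 18.015 g/mol = 0.0091524 mol
mass O = 0.3267 − (0.21987 + 0.0092256) = 0.097609 g → mol O = 0.097609 ÷ 15.999 = 0.0061009 mol
Divide by the smallest (0.0061009 mol): C 3.000, H 1.500, O 1.000
Multiplying each by 2 gives whole numbers: C 6.00, H 3.00, O 2.00

C6H3O2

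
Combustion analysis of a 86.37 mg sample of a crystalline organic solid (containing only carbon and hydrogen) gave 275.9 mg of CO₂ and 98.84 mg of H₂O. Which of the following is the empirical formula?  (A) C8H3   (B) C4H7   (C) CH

mol C = 0.2759 g CO₂ ÷ 44.009 g/mol = 0.0062692 mol
mol H = 2 × 0.09884 g H₂O ÷ 18.015 g/mol = 0.010973 mol
Divide by the smallest (0.0062692 mol): C 1.000, H 1.750
Multiplying each by 4 gives whole numbers: C 4.00, H 7.00

(B) C4H7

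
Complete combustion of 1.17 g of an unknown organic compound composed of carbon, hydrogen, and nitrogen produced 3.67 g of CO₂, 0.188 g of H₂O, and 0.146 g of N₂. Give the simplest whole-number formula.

mol C = 3.67 g CO₂ ÷ 44.009 g/mol = 0.08339 mol
mol H = 2 × 0.188 g H₂O ÷ 18.015 g/mol = 0.02087 mol
mol N = 2 × 0.146 g N₂ ÷ 28.014 g/mol = 0.01042 mol
Divide by the smallest (0.01042 mol): C 8.000, H 2.002, N 1.000

C8H2N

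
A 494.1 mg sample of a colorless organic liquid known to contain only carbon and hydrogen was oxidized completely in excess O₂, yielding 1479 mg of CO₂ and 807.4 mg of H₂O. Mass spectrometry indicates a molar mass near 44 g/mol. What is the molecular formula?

C3H8

mol C = 1.479 g CO₂ ÷ 44.009 g/mol = 0.033607 mol
mol H = 2 × 0.8074 g H₂O ÷ 18.015 g/mol = 0.089636 mol
Divide by the smallest (0.033607 mol): C 1.000, H 2.667
Multiplying each by 3 gives whole numbers: C 3.00, H 8.00
Empirical formula: C3H8
Empirical-formula mass = 44.10 g/mol; 44 ÷ 44.10 ≈ 1, so the molecular formula is C3H8.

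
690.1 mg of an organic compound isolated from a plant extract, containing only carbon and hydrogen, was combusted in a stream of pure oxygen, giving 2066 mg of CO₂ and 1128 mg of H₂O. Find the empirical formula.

C3H8

mol C = 2.066 g CO₂ ÷ 44.009 g/mol = 0.046945 mol
mol H = 2 × 1.128 g H₂O ÷ 18.015 g/mol = 0.12523 mol
Divide by the smallest (0.046945 mol): C 1.000, H 2.668
Multiplying each by 3 gives whole numbers: C 3.00, H 8.00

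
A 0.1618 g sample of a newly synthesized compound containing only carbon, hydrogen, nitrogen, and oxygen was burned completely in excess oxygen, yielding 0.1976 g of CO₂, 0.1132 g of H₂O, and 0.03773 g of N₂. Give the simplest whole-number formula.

mol C = 0.1976 g CO₂ ÷ 44.009 g/mol = 0.0044900 mol
mol H = 2 × 0.1132 g H₂O ÷ 18.015 g/mol = 0.012567 mol
mol N = 2 × 0.03773 g N₂ ÷ 28.014 g/mol = 0.0026937 mol
mass O = 0.1618 − (0.053929 + 0.012668 + 0.037730) = 0.057473 g → mol O = 0.057473 ÷ 15.999 = 0.0035923 mol
Divide by the smallest (0.0026937 mol): C 1.667, H 4.666, N 1.000, O 1.334
Multiplying each by 3 gives whole numbers: C 5.00, H 14.00, N 3.00, O 4.00

C5H14N3O4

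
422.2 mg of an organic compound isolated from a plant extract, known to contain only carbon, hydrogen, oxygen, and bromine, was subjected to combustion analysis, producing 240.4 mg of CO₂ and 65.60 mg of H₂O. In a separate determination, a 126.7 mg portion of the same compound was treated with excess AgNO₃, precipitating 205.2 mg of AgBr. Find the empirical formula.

mol C = 0.2404 g CO₂ ÷ 44.009 g/mol = 0.0054625 mol
mol H = 2 × 0.06560 g H₂O ÷ 18.015 g/mol = 0.0072828 mol
From the AgBr data: mol Br per gram of compound = (0.2052 ÷ 187.772) ÷ 0.1267 = 0.0086252 mol/g, so in the 0.4222 g combustion sample mol Br = 0.0036416 mol
mass O = 0.4222 − (0.065610 + 0.0073411 + 0.29098) = 0.058273 g → mol O = 0.058273 ÷ 15.999 = 0.0036423 mol
Divide by the smallest (0.0036416 mol): C 1.500, H 2.000, Br 1.000, O 1.000
Multiplying each by 2 gives whole numbers: C 3.00, H 4.00, Br 2.00, O 2.00

C3H4Br2O2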